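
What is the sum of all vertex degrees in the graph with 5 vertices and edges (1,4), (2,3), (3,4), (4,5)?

Step 1: Count edges incident to each vertex:
  deg(1) = 1 (neighbors: 4)
  deg(2) = 1 (neighbors: 3)
  deg(3) = 2 (neighbors: 2, 4)
  deg(4) = 3 (neighbors: 1, 3, 5)
  deg(5) = 1 (neighbors: 4)

Step 2: Sum all degrees:
  1 + 1 + 2 + 3 + 1 = 8

Verification: sum of degrees = 2 * |E| = 2 * 4 = 8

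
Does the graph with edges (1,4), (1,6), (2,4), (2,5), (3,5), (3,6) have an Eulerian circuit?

Step 1: Find the degree of each vertex:
  deg(1) = 2
  deg(2) = 2
  deg(3) = 2
  deg(4) = 2
  deg(5) = 2
  deg(6) = 2

Step 2: Count vertices with odd degree:
  All vertices have even degree (0 odd-degree vertices)

Step 3: Apply Euler's theorem:
  - Eulerian circuit exists iff graph is connected and all vertices have even degree
  - Eulerian path exists iff graph is connected and has 0 or 2 odd-degree vertices

Graph is connected with 0 odd-degree vertices.
Both Eulerian circuit and Eulerian path exist.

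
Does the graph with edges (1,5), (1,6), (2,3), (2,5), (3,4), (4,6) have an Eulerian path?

Step 1: Find the degree of each vertex:
  deg(1) = 2
  deg(2) = 2
  deg(3) = 2
  deg(4) = 2
  deg(5) = 2
  deg(6) = 2

Step 2: Count vertices with odd degree:
  All vertices have even degree (0 odd-degree vertices)

Step 3: Apply Euler's theorem:
  - Eulerian circuit exists iff graph is connected and all vertices have even degree
  - Eulerian path exists iff graph is connected and has 0 or 2 odd-degree vertices

Graph is connected with 0 odd-degree vertices.
Both Eulerian circuit and Eulerian path exist.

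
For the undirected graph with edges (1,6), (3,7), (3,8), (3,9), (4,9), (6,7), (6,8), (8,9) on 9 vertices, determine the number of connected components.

Step 1: Build adjacency list from edges:
  1: 6
  2: (none)
  3: 7, 8, 9
  4: 9
  5: (none)
  6: 1, 7, 8
  7: 3, 6
  8: 3, 6, 9
  9: 3, 4, 8

Step 2: Run BFS/DFS from vertex 1:
  Visited: {1, 6, 7, 8, 3, 9, 4}
  Reached 7 of 9 vertices

Step 3: Only 7 of 9 vertices reached. Graph is disconnected.
Connected components: {1, 3, 4, 6, 7, 8, 9}, {2}, {5}
Number of connected components: 3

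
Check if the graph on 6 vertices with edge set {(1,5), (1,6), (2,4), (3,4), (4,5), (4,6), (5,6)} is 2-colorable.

Step 1: Attempt 2-coloring using BFS:
  Start at vertex 1, assign color 0
  Color vertex 5 with color 1 (neighbor of 1)
  Color vertex 6 with color 1 (neighbor of 1)
  Color vertex 4 with color 0 (neighbor of 5)

Step 2: Conflict found! Vertices 5 and 6 are adjacent but have the same color.
This means the graph contains an odd cycle.

The graph is NOT bipartite.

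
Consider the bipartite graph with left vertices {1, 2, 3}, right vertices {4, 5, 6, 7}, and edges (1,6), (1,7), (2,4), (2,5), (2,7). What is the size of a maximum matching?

Step 1: List the neighbors of each left vertex:
  1: 6, 7
  2: 4, 5, 7
  3: (none)

Step 2: Greedily match left vertices, then look for augmenting paths:
  Match 1 -- 6
  Match 2 -- 4
  No augmenting path remains.

Step 3: Verify this is maximum:
  Matching has size 2. The vertex set {1, 2} covers every edge and has size 2; any matching has at most one edge per cover vertex, so 2 is maximum (König's theorem).

Maximum matching: {(1,6), (2,4)}
Size: 2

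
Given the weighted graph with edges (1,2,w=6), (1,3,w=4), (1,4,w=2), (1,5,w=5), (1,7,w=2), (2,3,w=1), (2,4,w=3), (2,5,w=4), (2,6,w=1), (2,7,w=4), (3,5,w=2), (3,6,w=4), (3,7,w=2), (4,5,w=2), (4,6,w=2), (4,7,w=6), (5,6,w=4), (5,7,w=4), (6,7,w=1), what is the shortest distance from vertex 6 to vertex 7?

Step 1: Build adjacency list with weights:
  1: 2(w=6), 3(w=4), 4(w=2), 5(w=5), 7(w=2)
  2: 1(w=6), 3(w=1), 4(w=3), 5(w=4), 6(w=1), 7(w=4)
  3: 1(w=4), 2(w=1), 5(w=2), 6(w=4), 7(w=2)
  4: 1(w=2), 2(w=3), 5(w=2), 6(w=2), 7(w=6)
  5: 1(w=5), 2(w=4), 3(w=2), 4(w=2), 6(w=4), 7(w=4)
  6: 2(w=1), 3(w=4), 4(w=2), 5(w=4), 7(w=1)
  7: 1(w=2), 2(w=4), 3(w=2), 4(w=6), 5(w=4), 6(w=1)

Step 2: Apply Dijkstra's algorithm from vertex 6:
  Visit vertex 6 (distance=0)
    Update dist[2] = 1
    Update dist[3] = 4
    Update dist[4] = 2
    Update dist[5] = 4
    Update dist[7] = 1
  Visit vertex 2 (distance=1)
    Update dist[1] = 7
    Update dist[3] = 2
  Visit vertex 7 (distance=1)
    Update dist[1] = 3

Step 3: Shortest path: 6 -> 7
Total weight: 1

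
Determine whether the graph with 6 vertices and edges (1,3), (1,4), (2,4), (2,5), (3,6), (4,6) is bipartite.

Step 1: Attempt 2-coloring using BFS:
  Start at vertex 1, assign color 0
  Color vertex 3 with color 1 (neighbor of 1)
  Color vertex 4 with color 1 (neighbor of 1)
  Color vertex 6 with color 0 (neighbor of 3)
  Color vertex 2 with color 0 (neighbor of 4)
  Color vertex 5 with color 1 (neighbor of 2)

Step 2: 2-coloring succeeded. No conflicts found.
  Set A (color 0): {1, 2, 6}
  Set B (color 1): {3, 4, 5}

The graph is bipartite with partition {1, 2, 6}, {3, 4, 5}.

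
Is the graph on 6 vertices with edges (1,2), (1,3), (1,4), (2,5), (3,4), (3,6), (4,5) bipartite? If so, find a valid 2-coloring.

Step 1: Attempt 2-coloring using BFS:
  Start at vertex 1, assign color 0
  Color vertex 2 with color 1 (neighbor of 1)
  Color vertex 3 with color 1 (neighbor of 1)
  Color vertex 4 with color 1 (neighbor of 1)
  Color vertex 5 with color 0 (neighbor of 2)

Step 2: Conflict found! Vertices 3 and 4 are adjacent but have the same color.
This means the graph contains an odd cycle.

The graph is NOT bipartite.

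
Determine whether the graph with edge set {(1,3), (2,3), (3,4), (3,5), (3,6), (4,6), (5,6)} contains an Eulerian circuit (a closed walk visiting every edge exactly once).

Step 1: Find the degree of each vertex:
  deg(1) = 1
  deg(2) = 1
  deg(3) = 5
  deg(4) = 2
  deg(5) = 2
  deg(6) = 3

Step 2: Count vertices with odd degree:
  Odd-degree vertices: 1, 2, 3, 6 (4 total)

Step 3: Apply Euler's theorem:
  - Eulerian circuit exists iff graph is connected and all vertices have even degree
  - Eulerian path exists iff graph is connected and has 0 or 2 odd-degree vertices

Graph has 4 odd-degree vertices (need 0 or 2).
Neither Eulerian path nor Eulerian circuit exists.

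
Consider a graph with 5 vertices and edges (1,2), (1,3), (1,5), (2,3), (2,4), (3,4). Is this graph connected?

Step 1: Build adjacency list from edges:
  1: 2, 3, 5
  2: 1, 3, 4
  3: 1, 2, 4
  4: 2, 3
  5: 1

Step 2: Run BFS/DFS from vertex 1:
  Visited: {1, 2, 3, 5, 4}
  Reached 5 of 5 vertices

Step 3: All 5 vertices reached from vertex 1, so the graph is connected.
Answer: Yes, the graph is connected.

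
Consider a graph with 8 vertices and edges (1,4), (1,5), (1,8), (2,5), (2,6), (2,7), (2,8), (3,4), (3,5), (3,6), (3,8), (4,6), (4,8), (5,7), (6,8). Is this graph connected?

Step 1: Build adjacency list from edges:
  1: 4, 5, 8
  2: 5, 6, 7, 8
  3: 4, 5, 6, 8
  4: 1, 3, 6, 8
  5: 1, 2, 3, 7
  6: 2, 3, 4, 8
  7: 2, 5
  8: 1, 2, 3, 4, 6

Step 2: Run BFS/DFS from vertex 1:
  Visited: {1, 4, 5, 8, 3, 6, 2, 7}
  Reached 8 of 8 vertices

Step 3: All 8 vertices reached from vertex 1, so the graph is connected.
Answer: Yes, the graph is connected.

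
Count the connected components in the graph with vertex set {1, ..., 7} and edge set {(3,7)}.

Step 1: Build adjacency list from edges:
  1: (none)
  2: (none)
  3: 7
  4: (none)
  5: (none)
  6: (none)
  7: 3

Step 2: Run BFS/DFS from vertex 1:
  Visited: {1}
  Reached 1 of 7 vertices

Step 3: Only 1 of 7 vertices reached. Graph is disconnected.
Connected components: {1}, {2}, {3, 7}, {4}, {5}, {6}
Number of connected components: 6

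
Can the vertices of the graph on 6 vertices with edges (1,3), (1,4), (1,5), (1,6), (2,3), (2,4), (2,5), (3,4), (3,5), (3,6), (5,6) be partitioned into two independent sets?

Step 1: Attempt 2-coloring using BFS:
  Start at vertex 1, assign color 0
  Color vertex 3 with color 1 (neighbor of 1)
  Color vertex 4 with color 1 (neighbor of 1)
  Color vertex 5 with color 1 (neighbor of 1)
  Color vertex 6 with color 1 (neighbor of 1)
  Color vertex 2 with color 0 (neighbor of 3)

Step 2: Conflict found! Vertices 3 and 4 are adjacent but have the same color.
This means the graph contains an odd cycle.

The graph is NOT bipartite.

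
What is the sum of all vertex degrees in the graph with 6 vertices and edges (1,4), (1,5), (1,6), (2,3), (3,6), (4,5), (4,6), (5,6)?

Step 1: Count edges incident to each vertex:
  deg(1) = 3 (neighbors: 4, 5, 6)
  deg(2) = 1 (neighbors: 3)
  deg(3) = 2 (neighbors: 2, 6)
  deg(4) = 3 (neighbors: 1, 5, 6)
  deg(5) = 3 (neighbors: 1, 4, 6)
  deg(6) = 4 (neighbors: 1, 3, 4, 5)

Step 2: Sum all degrees:
  3 + 1 + 2 + 3 + 3 + 4 = 16

Verification: sum of degrees = 2 * |E| = 2 * 8 = 16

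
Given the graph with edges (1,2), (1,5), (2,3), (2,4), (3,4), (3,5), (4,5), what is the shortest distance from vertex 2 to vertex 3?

Step 1: Build adjacency list:
  1: 2, 5
  2: 1, 3, 4
  3: 2, 4, 5
  4: 2, 3, 5
  5: 1, 3, 4

Step 2: BFS from vertex 2 to find shortest path to 3:
  vertex 1 reached at distance 1
  vertex 3 reached at distance 1

Step 3: Shortest path: 2 -> 3
Path length: 1 edge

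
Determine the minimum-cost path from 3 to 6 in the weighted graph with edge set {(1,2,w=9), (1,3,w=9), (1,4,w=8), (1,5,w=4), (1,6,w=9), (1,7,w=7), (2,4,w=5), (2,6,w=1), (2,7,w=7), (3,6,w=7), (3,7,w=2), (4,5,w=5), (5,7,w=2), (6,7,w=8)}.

Step 1: Build adjacency list with weights:
  1: 2(w=9), 3(w=9), 4(w=8), 5(w=4), 6(w=9), 7(w=7)
  2: 1(w=9), 4(w=5), 6(w=1), 7(w=7)
  3: 1(w=9), 6(w=7), 7(w=2)
  4: 1(w=8), 2(w=5), 5(w=5)
  5: 1(w=4), 4(w=5), 7(w=2)
  6: 1(w=9), 2(w=1), 3(w=7), 7(w=8)
  7: 1(w=7), 2(w=7), 3(w=2), 5(w=2), 6(w=8)

Step 2: Apply Dijkstra's algorithm from vertex 3:
  Visit vertex 3 (distance=0)
    Update dist[1] = 9
    Update dist[6] = 7
    Update dist[7] = 2
  Visit vertex 7 (distance=2)
    Update dist[2] = 9
    Update dist[5] = 4
  Visit vertex 5 (distance=4)
    Update dist[1] = 8
    Update dist[4] = 9
  Visit vertex 6 (distance=7)
    Update dist[2] = 8

Step 3: Shortest path: 3 -> 6
Total weight: 7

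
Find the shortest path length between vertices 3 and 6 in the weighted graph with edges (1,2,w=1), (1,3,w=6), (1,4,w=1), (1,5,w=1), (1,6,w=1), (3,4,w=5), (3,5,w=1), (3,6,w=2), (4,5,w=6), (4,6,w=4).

Step 1: Build adjacency list with weights:
  1: 2(w=1), 3(w=6), 4(w=1), 5(w=1), 6(w=1)
  2: 1(w=1)
  3: 1(w=6), 4(w=5), 5(w=1), 6(w=2)
  4: 1(w=1), 3(w=5), 5(w=6), 6(w=4)
  5: 1(w=1), 3(w=1), 4(w=6)
  6: 1(w=1), 3(w=2), 4(w=4)

Step 2: Apply Dijkstra's algorithm from vertex 3:
  Visit vertex 3 (distance=0)
    Update dist[1] = 6
    Update dist[4] = 5
    Update dist[5] = 1
    Update dist[6] = 2
  Visit vertex 5 (distance=1)
    Update dist[1] = 2
  Visit vertex 1 (distance=2)
    Update dist[2] = 3
    Update dist[4] = 3
  Visit vertex 6 (distance=2)

Step 3: Shortest path: 3 -> 6
Total weight: 2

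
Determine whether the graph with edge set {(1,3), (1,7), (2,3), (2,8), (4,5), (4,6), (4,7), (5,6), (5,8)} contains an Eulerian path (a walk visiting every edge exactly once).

Step 1: Find the degree of each vertex:
  deg(1) = 2
  deg(2) = 2
  deg(3) = 2
  deg(4) = 3
  deg(5) = 3
  deg(6) = 2
  deg(7) = 2
  deg(8) = 2

Step 2: Count vertices with odd degree:
  Odd-degree vertices: 4, 5 (2 total)

Step 3: Apply Euler's theorem:
  - Eulerian circuit exists iff graph is connected and all vertices have even degree
  - Eulerian path exists iff graph is connected and has 0 or 2 odd-degree vertices

Graph is connected with exactly 2 odd-degree vertices (4, 5).
Eulerian path exists (starting and ending at the odd-degree vertices), but no Eulerian circuit.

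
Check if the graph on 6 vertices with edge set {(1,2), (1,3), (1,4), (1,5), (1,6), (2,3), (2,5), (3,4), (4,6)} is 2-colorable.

Step 1: Attempt 2-coloring using BFS:
  Start at vertex 1, assign color 0
  Color vertex 2 with color 1 (neighbor of 1)
  Color vertex 3 with color 1 (neighbor of 1)
  Color vertex 4 with color 1 (neighbor of 1)
  Color vertex 5 with color 1 (neighbor of 1)
  Color vertex 6 with color 1 (neighbor of 1)

Step 2: Conflict found! Vertices 2 and 3 are adjacent but have the same color.
This means the graph contains an odd cycle.

The graph is NOT bipartite.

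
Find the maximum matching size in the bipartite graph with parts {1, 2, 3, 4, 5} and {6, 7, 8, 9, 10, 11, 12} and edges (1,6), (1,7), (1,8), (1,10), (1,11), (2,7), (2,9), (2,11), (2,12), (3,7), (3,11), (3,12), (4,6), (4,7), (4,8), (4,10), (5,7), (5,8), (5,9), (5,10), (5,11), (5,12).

Step 1: List the neighbors of each left vertex:
  1: 6, 7, 8, 10, 11
  2: 7, 9, 11, 12
  3: 7, 11, 12
  4: 6, 7, 8, 10
  5: 7, 8, 9, 10, 11, 12

Step 2: Greedily match left vertices, then look for augmenting paths:
  Match 1 -- 6
  Match 2 -- 7
  Match 3 -- 11
  Match 4 -- 8
  Match 5 -- 9
  No augmenting path remains.

Step 3: Verify this is maximum:
  Matching size 5 = min(|L|, |R|) = min(5, 7), which is an upper bound, so this matching is maximum.

Maximum matching: {(1,6), (2,7), (3,11), (4,8), (5,9)}
Size: 5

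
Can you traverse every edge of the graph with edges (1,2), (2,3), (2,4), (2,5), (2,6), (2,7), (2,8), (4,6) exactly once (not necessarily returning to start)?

Step 1: Find the degree of each vertex:
  deg(1) = 1
  deg(2) = 7
  deg(3) = 1
  deg(4) = 2
  deg(5) = 1
  deg(6) = 2
  deg(7) = 1
  deg(8) = 1

Step 2: Count vertices with odd degree:
  Odd-degree vertices: 1, 2, 3, 5, 7, 8 (6 total)

Step 3: Apply Euler's theorem:
  - Eulerian circuit exists iff graph is connected and all vertices have even degree
  - Eulerian path exists iff graph is connected and has 0 or 2 odd-degree vertices

Graph has 6 odd-degree vertices (need 0 or 2).
Neither Eulerian path nor Eulerian circuit exists.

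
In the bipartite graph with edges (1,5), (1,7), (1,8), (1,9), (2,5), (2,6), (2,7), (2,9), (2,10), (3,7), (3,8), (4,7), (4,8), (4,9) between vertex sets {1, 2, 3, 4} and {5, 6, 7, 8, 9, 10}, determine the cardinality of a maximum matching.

Step 1: List the neighbors of each left vertex:
  1: 5, 7, 8, 9
  2: 5, 6, 7, 9, 10
  3: 7, 8
  4: 7, 8, 9

Step 2: Greedily match left vertices, then look for augmenting paths:
  Match 1 -- 5
  Match 2 -- 6
  Match 3 -- 7
  Match 4 -- 8
  No augmenting path remains.

Step 3: Verify this is maximum:
  Matching size 4 = min(|L|, |R|) = min(4, 6), which is an upper bound, so this matching is maximum.

Maximum matching: {(1,5), (2,6), (3,7), (4,8)}
Size: 4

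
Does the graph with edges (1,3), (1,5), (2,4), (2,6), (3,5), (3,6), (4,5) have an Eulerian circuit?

Step 1: Find the degree of each vertex:
  deg(1) = 2
  deg(2) = 2
  deg(3) = 3
  deg(4) = 2
  deg(5) = 3
  deg(6) = 2

Step 2: Count vertices with odd degree:
  Odd-degree vertices: 3, 5 (2 total)

Step 3: Apply Euler's theorem:
  - Eulerian circuit exists iff graph is connected and all vertices have even degree
  - Eulerian path exists iff graph is connected and has 0 or 2 odd-degree vertices

Graph is connected with exactly 2 odd-degree vertices (3, 5).
Eulerian path exists (starting and ending at the odd-degree vertices), but no Eulerian circuit.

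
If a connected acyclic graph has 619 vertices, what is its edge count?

A tree on n vertices always has exactly n - 1 edges.
For n = 619: edges = 619 - 1 = 618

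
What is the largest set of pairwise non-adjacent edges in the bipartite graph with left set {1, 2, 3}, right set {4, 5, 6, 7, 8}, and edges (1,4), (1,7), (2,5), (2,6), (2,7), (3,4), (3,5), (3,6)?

Step 1: List the neighbors of each left vertex:
  1: 4, 7
  2: 5, 6, 7
  3: 4, 5, 6

Step 2: Greedily match left vertices, then look for augmenting paths:
  Match 1 -- 4
  Match 2 -- 5
  Match 3 -- 6
  No augmenting path remains.

Step 3: Verify this is maximum:
  Matching size 3 = min(|L|, |R|) = min(3, 5), which is an upper bound, so this matching is maximum.

Maximum matching: {(1,4), (2,5), (3,6)}
Size: 3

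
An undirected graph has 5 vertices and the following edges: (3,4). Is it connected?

Step 1: Build adjacency list from edges:
  1: (none)
  2: (none)
  3: 4
  4: 3
  5: (none)

Step 2: Run BFS/DFS from vertex 1:
  Visited: {1}
  Reached 1 of 5 vertices

Step 3: Only 1 of 5 vertices reached. Graph is disconnected.
Connected components: {1}, {2}, {3, 4}, {5}
Answer: No, the graph is not connected (4 components).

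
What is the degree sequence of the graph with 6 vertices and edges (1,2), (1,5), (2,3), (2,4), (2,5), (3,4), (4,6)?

Step 1: Count edges incident to each vertex:
  deg(1) = 2 (neighbors: 2, 5)
  deg(2) = 4 (neighbors: 1, 3, 4, 5)
  deg(3) = 2 (neighbors: 2, 4)
  deg(4) = 3 (neighbors: 2, 3, 6)
  deg(5) = 2 (neighbors: 1, 2)
  deg(6) = 1 (neighbors: 4)

Step 2: Sort degrees in non-increasing order:
  Degrees: [2, 4, 2, 3, 2, 1] -> sorted: [4, 3, 2, 2, 2, 1]

Degree sequence: [4, 3, 2, 2, 2, 1]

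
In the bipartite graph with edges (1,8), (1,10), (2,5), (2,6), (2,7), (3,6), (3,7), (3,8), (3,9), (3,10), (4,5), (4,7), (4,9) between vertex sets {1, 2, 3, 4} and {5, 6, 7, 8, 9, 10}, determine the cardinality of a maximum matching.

Step 1: List the neighbors of each left vertex:
  1: 8, 10
  2: 5, 6, 7
  3: 6, 7, 8, 9, 10
  4: 5, 7, 9

Step 2: Greedily match left vertices, then look for augmenting paths:
  Match 1 -- 8
  Match 2 -- 5
  Match 3 -- 6
  Match 4 -- 7
  No augmenting path remains.

Step 3: Verify this is maximum:
  Matching size 4 = min(|L|, |R|) = min(4, 6), which is an upper bound, so this matching is maximum.

Maximum matching: {(1,8), (2,5), (3,6), (4,7)}
Size: 4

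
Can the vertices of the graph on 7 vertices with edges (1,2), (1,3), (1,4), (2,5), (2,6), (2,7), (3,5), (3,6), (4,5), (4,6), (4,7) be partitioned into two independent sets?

Step 1: Attempt 2-coloring using BFS:
  Start at vertex 1, assign color 0
  Color vertex 2 with color 1 (neighbor of 1)
  Color vertex 3 with color 1 (neighbor of 1)
  Color vertex 4 with color 1 (neighbor of 1)
  Color vertex 5 with color 0 (neighbor of 2)
  Color vertex 6 with color 0 (neighbor of 2)
  Color vertex 7 with color 0 (neighbor of 2)

Step 2: 2-coloring succeeded. No conflicts found.
  Set A (color 0): {1, 5, 6, 7}
  Set B (color 1): {2, 3, 4}

The graph is bipartite with partition {1, 5, 6, 7}, {2, 3, 4}.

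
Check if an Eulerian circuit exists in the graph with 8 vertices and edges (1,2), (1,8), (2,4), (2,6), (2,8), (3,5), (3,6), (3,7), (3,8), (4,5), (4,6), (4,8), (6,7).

Step 1: Find the degree of each vertex:
  deg(1) = 2
  deg(2) = 4
  deg(3) = 4
  deg(4) = 4
  deg(5) = 2
  deg(6) = 4
  deg(7) = 2
  deg(8) = 4

Step 2: Count vertices with odd degree:
  All vertices have even degree (0 odd-degree vertices)

Step 3: Apply Euler's theorem:
  - Eulerian circuit exists iff graph is connected and all vertices have even degree
  - Eulerian path exists iff graph is connected and has 0 or 2 odd-degree vertices

Graph is connected with 0 odd-degree vertices.
Both Eulerian circuit and Eulerian path exist.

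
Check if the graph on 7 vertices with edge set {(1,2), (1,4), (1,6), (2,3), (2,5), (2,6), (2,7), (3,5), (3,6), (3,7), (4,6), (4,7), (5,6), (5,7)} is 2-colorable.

Step 1: Attempt 2-coloring using BFS:
  Start at vertex 1, assign color 0
  Color vertex 2 with color 1 (neighbor of 1)
  Color vertex 4 with color 1 (neighbor of 1)
  Color vertex 6 with color 1 (neighbor of 1)
  Color vertex 3 with color 0 (neighbor of 2)
  Color vertex 5 with color 0 (neighbor of 2)

Step 2: Conflict found! Vertices 2 and 6 are adjacent but have the same color.
This means the graph contains an odd cycle.

The graph is NOT bipartite.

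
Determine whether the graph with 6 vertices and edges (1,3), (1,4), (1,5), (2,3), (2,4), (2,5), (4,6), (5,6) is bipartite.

Step 1: Attempt 2-coloring using BFS:
  Start at vertex 1, assign color 0
  Color vertex 3 with color 1 (neighbor of 1)
  Color vertex 4 with color 1 (neighbor of 1)
  Color vertex 5 with color 1 (neighbor of 1)
  Color vertex 2 with color 0 (neighbor of 3)
  Color vertex 6 with color 0 (neighbor of 4)

Step 2: 2-coloring succeeded. No conflicts found.
  Set A (color 0): {1, 2, 6}
  Set B (color 1): {3, 4, 5}

The graph is bipartite with partition {1, 2, 6}, {3, 4, 5}.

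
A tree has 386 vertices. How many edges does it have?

A tree on n vertices always has exactly n - 1 edges.
For n = 386: edges = 386 - 1 = 385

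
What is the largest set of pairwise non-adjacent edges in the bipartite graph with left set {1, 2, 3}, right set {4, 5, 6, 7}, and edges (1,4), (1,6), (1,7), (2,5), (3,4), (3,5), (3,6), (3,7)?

Step 1: List the neighbors of each left vertex:
  1: 4, 6, 7
  2: 5
  3: 4, 5, 6, 7

Step 2: Greedily match left vertices, then look for augmenting paths:
  Match 1 -- 4
  Match 2 -- 5
  Match 3 -- 6
  No augmenting path remains.

Step 3: Verify this is maximum:
  Matching size 3 = min(|L|, |R|) = min(3, 4), which is an upper bound, so this matching is maximum.

Maximum matching: {(1,4), (2,5), (3,6)}
Size: 3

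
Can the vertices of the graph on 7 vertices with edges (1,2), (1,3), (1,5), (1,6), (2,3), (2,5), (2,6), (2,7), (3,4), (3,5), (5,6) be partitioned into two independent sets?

Step 1: Attempt 2-coloring using BFS:
  Start at vertex 1, assign color 0
  Color vertex 2 with color 1 (neighbor of 1)
  Color vertex 3 with color 1 (neighbor of 1)
  Color vertex 5 with color 1 (neighbor of 1)
  Color vertex 6 with color 1 (neighbor of 1)

Step 2: Conflict found! Vertices 2 and 3 are adjacent but have the same color.
This means the graph contains an odd cycle.

The graph is NOT bipartite.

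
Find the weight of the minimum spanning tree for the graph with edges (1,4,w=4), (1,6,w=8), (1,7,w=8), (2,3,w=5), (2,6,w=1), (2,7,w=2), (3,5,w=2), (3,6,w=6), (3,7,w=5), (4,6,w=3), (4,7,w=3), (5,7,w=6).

Apply Kruskal's algorithm (sort edges by weight, add if no cycle):

Sorted edges by weight:
  (2,6) w=1
  (2,7) w=2
  (3,5) w=2
  (4,7) w=3
  (4,6) w=3
  (1,4) w=4
  (2,3) w=5
  (3,7) w=5
  (3,6) w=6
  (5,7) w=6
  (1,7) w=8
  (1,6) w=8

Add edge (2,6) w=1 -- no cycle. Running total: 1
Add edge (2,7) w=2 -- no cycle. Running total: 3
Add edge (3,5) w=2 -- no cycle. Running total: 5
Add edge (4,7) w=3 -- no cycle. Running total: 8
Skip edge (4,6) w=3 -- would create cycle
Add edge (1,4) w=4 -- no cycle. Running total: 12
Add edge (2,3) w=5 -- no cycle. Running total: 17

MST edges: (2,6,w=1), (2,7,w=2), (3,5,w=2), (4,7,w=3), (1,4,w=4), (2,3,w=5)
Total MST weight: 1 + 2 + 2 + 3 + 4 + 5 = 17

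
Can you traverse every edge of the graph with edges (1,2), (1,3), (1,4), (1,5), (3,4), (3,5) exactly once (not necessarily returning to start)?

Step 1: Find the degree of each vertex:
  deg(1) = 4
  deg(2) = 1
  deg(3) = 3
  deg(4) = 2
  deg(5) = 2

Step 2: Count vertices with odd degree:
  Odd-degree vertices: 2, 3 (2 total)

Step 3: Apply Euler's theorem:
  - Eulerian circuit exists iff graph is connected and all vertices have even degree
  - Eulerian path exists iff graph is connected and has 0 or 2 odd-degree vertices

Graph is connected with exactly 2 odd-degree vertices (2, 3).
Eulerian path exists (starting and ending at the odd-degree vertices), but no Eulerian circuit.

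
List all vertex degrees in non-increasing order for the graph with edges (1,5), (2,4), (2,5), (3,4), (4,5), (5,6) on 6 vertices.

Step 1: Count edges incident to each vertex:
  deg(1) = 1 (neighbors: 5)
  deg(2) = 2 (neighbors: 4, 5)
  deg(3) = 1 (neighbors: 4)
  deg(4) = 3 (neighbors: 2, 3, 5)
  deg(5) = 4 (neighbors: 1, 2, 4, 6)
  deg(6) = 1 (neighbors: 5)

Step 2: Sort degrees in non-increasing order:
  Degrees: [1, 2, 1, 3, 4, 1] -> sorted: [4, 3, 2, 1, 1, 1]

Degree sequence: [4, 3, 2, 1, 1, 1]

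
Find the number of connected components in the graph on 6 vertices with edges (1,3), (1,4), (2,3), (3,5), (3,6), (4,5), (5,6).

Step 1: Build adjacency list from edges:
  1: 3, 4
  2: 3
  3: 1, 2, 5, 6
  4: 1, 5
  5: 3, 4, 6
  6: 3, 5

Step 2: Run BFS/DFS from vertex 1:
  Visited: {1, 3, 4, 2, 5, 6}
  Reached 6 of 6 vertices

Step 3: All 6 vertices reached from vertex 1, so the graph is connected.
Number of connected components: 1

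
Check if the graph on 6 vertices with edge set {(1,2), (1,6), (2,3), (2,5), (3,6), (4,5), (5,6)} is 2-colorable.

Step 1: Attempt 2-coloring using BFS:
  Start at vertex 1, assign color 0
  Color vertex 2 with color 1 (neighbor of 1)
  Color vertex 6 with color 1 (neighbor of 1)
  Color vertex 3 with color 0 (neighbor of 2)
  Color vertex 5 with color 0 (neighbor of 2)
  Color vertex 4 with color 1 (neighbor of 5)

Step 2: 2-coloring succeeded. No conflicts found.
  Set A (color 0): {1, 3, 5}
  Set B (color 1): {2, 4, 6}

The graph is bipartite with partition {1, 3, 5}, {2, 4, 6}.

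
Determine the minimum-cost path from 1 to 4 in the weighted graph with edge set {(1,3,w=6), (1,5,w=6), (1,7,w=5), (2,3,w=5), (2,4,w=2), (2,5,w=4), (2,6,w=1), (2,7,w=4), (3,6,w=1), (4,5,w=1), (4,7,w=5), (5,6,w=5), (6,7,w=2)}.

Step 1: Build adjacency list with weights:
  1: 3(w=6), 5(w=6), 7(w=5)
  2: 3(w=5), 4(w=2), 5(w=4), 6(w=1), 7(w=4)
  3: 1(w=6), 2(w=5), 6(w=1)
  4: 2(w=2), 5(w=1), 7(w=5)
  5: 1(w=6), 2(w=4), 4(w=1), 6(w=5)
  6: 2(w=1), 3(w=1), 5(w=5), 7(w=2)
  7: 1(w=5), 2(w=4), 4(w=5), 6(w=2)

Step 2: Apply Dijkstra's algorithm from vertex 1:
  Visit vertex 1 (distance=0)
    Update dist[3] = 6
    Update dist[5] = 6
    Update dist[7] = 5
  Visit vertex 7 (distance=5)
    Update dist[2] = 9
    Update dist[4] = 10
    Update dist[6] = 7
  Visit vertex 3 (distance=6)
  Visit vertex 5 (distance=6)
    Update dist[4] = 7
  Visit vertex 4 (distance=7)

Step 3: Shortest path: 1 -> 5 -> 4
Total weight: 6 + 1 = 7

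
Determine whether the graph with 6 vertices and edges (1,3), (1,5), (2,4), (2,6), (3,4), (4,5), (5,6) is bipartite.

Step 1: Attempt 2-coloring using BFS:
  Start at vertex 1, assign color 0
  Color vertex 3 with color 1 (neighbor of 1)
  Color vertex 5 with color 1 (neighbor of 1)
  Color vertex 4 with color 0 (neighbor of 3)
  Color vertex 6 with color 0 (neighbor of 5)
  Color vertex 2 with color 1 (neighbor of 4)

Step 2: 2-coloring succeeded. No conflicts found.
  Set A (color 0): {1, 4, 6}
  Set B (color 1): {2, 3, 5}

The graph is bipartite with partition {1, 4, 6}, {2, 3, 5}.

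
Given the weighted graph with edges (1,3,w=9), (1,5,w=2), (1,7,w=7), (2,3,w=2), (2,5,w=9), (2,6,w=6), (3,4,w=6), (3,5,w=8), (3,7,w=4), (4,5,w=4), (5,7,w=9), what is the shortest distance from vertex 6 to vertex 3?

Step 1: Build adjacency list with weights:
  1: 3(w=9), 5(w=2), 7(w=7)
  2: 3(w=2), 5(w=9), 6(w=6)
  3: 1(w=9), 2(w=2), 4(w=6), 5(w=8), 7(w=4)
  4: 3(w=6), 5(w=4)
  5: 1(w=2), 2(w=9), 3(w=8), 4(w=4), 7(w=9)
  6: 2(w=6)
  7: 1(w=7), 3(w=4), 5(w=9)

Step 2: Apply Dijkstra's algorithm from vertex 6:
  Visit vertex 6 (distance=0)
    Update dist[2] = 6
  Visit vertex 2 (distance=6)
    Update dist[3] = 8
    Update dist[5] = 15
  Visit vertex 3 (distance=8)
    Update dist[1] = 17
    Update dist[4] = 14
    Update dist[7] = 12

Step 3: Shortest path: 6 -> 2 -> 3
Total weight: 6 + 2 = 8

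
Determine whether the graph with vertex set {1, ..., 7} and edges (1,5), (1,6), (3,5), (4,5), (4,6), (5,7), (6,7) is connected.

Step 1: Build adjacency list from edges:
  1: 5, 6
  2: (none)
  3: 5
  4: 5, 6
  5: 1, 3, 4, 7
  6: 1, 4, 7
  7: 5, 6

Step 2: Run BFS/DFS from vertex 1:
  Visited: {1, 5, 6, 3, 4, 7}
  Reached 6 of 7 vertices

Step 3: Only 6 of 7 vertices reached. Graph is disconnected.
Connected components: {1, 3, 4, 5, 6, 7}, {2}
Answer: No, the graph is not connected (2 components).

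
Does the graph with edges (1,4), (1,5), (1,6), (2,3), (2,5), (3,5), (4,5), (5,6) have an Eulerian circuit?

Step 1: Find the degree of each vertex:
  deg(1) = 3
  deg(2) = 2
  deg(3) = 2
  deg(4) = 2
  deg(5) = 5
  deg(6) = 2

Step 2: Count vertices with odd degree:
  Odd-degree vertices: 1, 5 (2 total)

Step 3: Apply Euler's theorem:
  - Eulerian circuit exists iff graph is connected and all vertices have even degree
  - Eulerian path exists iff graph is connected and has 0 or 2 odd-degree vertices

Graph is connected with exactly 2 odd-degree vertices (1, 5).
Eulerian path exists (starting and ending at the odd-degree vertices), but no Eulerian circuit.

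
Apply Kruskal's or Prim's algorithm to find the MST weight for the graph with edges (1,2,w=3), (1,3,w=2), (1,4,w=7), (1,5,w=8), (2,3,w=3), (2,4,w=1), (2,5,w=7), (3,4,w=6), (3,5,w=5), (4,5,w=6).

Apply Kruskal's algorithm (sort edges by weight, add if no cycle):

Sorted edges by weight:
  (2,4) w=1
  (1,3) w=2
  (1,2) w=3
  (2,3) w=3
  (3,5) w=5
  (3,4) w=6
  (4,5) w=6
  (1,4) w=7
  (2,5) w=7
  (1,5) w=8

Add edge (2,4) w=1 -- no cycle. Running total: 1
Add edge (1,3) w=2 -- no cycle. Running total: 3
Add edge (1,2) w=3 -- no cycle. Running total: 6
Skip edge (2,3) w=3 -- would create cycle
Add edge (3,5) w=5 -- no cycle. Running total: 11

MST edges: (2,4,w=1), (1,3,w=2), (1,2,w=3), (3,5,w=5)
Total MST weight: 1 + 2 + 3 + 5 = 11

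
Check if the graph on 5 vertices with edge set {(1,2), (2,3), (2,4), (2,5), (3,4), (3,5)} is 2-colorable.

Step 1: Attempt 2-coloring using BFS:
  Start at vertex 1, assign color 0
  Color vertex 2 with color 1 (neighbor of 1)
  Color vertex 3 with color 0 (neighbor of 2)
  Color vertex 4 with color 0 (neighbor of 2)
  Color vertex 5 with color 0 (neighbor of 2)

Step 2: Conflict found! Vertices 3 and 4 are adjacent but have the same color.
This means the graph contains an odd cycle.

The graph is NOT bipartite.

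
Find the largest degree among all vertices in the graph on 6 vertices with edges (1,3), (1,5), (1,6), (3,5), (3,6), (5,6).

Step 1: Count edges incident to each vertex:
  deg(1) = 3 (neighbors: 3, 5, 6)
  deg(2) = 0 (neighbors: none)
  deg(3) = 3 (neighbors: 1, 5, 6)
  deg(4) = 0 (neighbors: none)
  deg(5) = 3 (neighbors: 1, 3, 6)
  deg(6) = 3 (neighbors: 1, 3, 5)

Step 2: Find maximum:
  max(3, 0, 3, 0, 3, 3) = 3 (vertex 1)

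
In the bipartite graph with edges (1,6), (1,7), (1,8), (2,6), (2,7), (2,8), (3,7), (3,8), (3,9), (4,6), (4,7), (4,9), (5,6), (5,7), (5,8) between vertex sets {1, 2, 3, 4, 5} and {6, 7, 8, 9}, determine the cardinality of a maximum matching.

Step 1: List the neighbors of each left vertex:
  1: 6, 7, 8
  2: 6, 7, 8
  3: 7, 8, 9
  4: 6, 7, 9
  5: 6, 7, 8

Step 2: Greedily match left vertices, then look for augmenting paths:
  Match 1 -- 6
  Match 2 -- 7
  Match 3 -- 8
  Match 4 -- 9
  No augmenting path remains.

Step 3: Verify this is maximum:
  Matching size 4 = min(|L|, |R|) = min(5, 4), which is an upper bound, so this matching is maximum.

Maximum matching: {(1,6), (2,7), (3,8), (4,9)}
Size: 4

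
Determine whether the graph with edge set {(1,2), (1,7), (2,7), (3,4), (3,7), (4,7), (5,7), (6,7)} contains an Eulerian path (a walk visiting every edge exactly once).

Step 1: Find the degree of each vertex:
  deg(1) = 2
  deg(2) = 2
  deg(3) = 2
  deg(4) = 2
  deg(5) = 1
  deg(6) = 1
  deg(7) = 6

Step 2: Count vertices with odd degree:
  Odd-degree vertices: 5, 6 (2 total)

Step 3: Apply Euler's theorem:
  - Eulerian circuit exists iff graph is connected and all vertices have even degree
  - Eulerian path exists iff graph is connected and has 0 or 2 odd-degree vertices

Graph is connected with exactly 2 odd-degree vertices (5, 6).
Eulerian path exists (starting and ending at the odd-degree vertices), but no Eulerian circuit.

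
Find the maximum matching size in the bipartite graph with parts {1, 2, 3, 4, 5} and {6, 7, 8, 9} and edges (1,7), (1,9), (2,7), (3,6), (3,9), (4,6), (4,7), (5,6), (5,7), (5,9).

Step 1: List the neighbors of each left vertex:
  1: 7, 9
  2: 7
  3: 6, 9
  4: 6, 7
  5: 6, 7, 9

Step 2: Greedily match left vertices, then look for augmenting paths:
  Match 1 -- 7
  Match 3 -- 6
  Match 5 -- 9
  No augmenting path remains.

Step 3: Verify this is maximum:
  Matching has size 3. The vertex set {6, 7, 9} covers every edge and has size 3; any matching has at most one edge per cover vertex, so 3 is maximum (König's theorem).

Maximum matching: {(1,7), (3,6), (5,9)}
Size: 3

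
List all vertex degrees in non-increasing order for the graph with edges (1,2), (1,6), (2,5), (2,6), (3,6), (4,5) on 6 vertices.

Step 1: Count edges incident to each vertex:
  deg(1) = 2 (neighbors: 2, 6)
  deg(2) = 3 (neighbors: 1, 5, 6)
  deg(3) = 1 (neighbors: 6)
  deg(4) = 1 (neighbors: 5)
  deg(5) = 2 (neighbors: 2, 4)
  deg(6) = 3 (neighbors: 1, 2, 3)

Step 2: Sort degrees in non-increasing order:
  Degrees: [2, 3, 1, 1, 2, 3] -> sorted: [3, 3, 2, 2, 1, 1]

Degree sequence: [3, 3, 2, 2, 1, 1]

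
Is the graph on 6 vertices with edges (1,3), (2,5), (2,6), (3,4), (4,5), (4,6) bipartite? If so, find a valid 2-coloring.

Step 1: Attempt 2-coloring using BFS:
  Start at vertex 1, assign color 0
  Color vertex 3 with color 1 (neighbor of 1)
  Color vertex 4 with color 0 (neighbor of 3)
  Color vertex 5 with color 1 (neighbor of 4)
  Color vertex 6 with color 1 (neighbor of 4)
  Color vertex 2 with color 0 (neighbor of 5)

Step 2: 2-coloring succeeded. No conflicts found.
  Set A (color 0): {1, 2, 4}
  Set B (color 1): {3, 5, 6}

The graph is bipartite with partition {1, 2, 4}, {3, 5, 6}.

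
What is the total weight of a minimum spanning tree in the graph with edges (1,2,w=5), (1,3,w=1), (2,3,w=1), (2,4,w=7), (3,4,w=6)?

Apply Kruskal's algorithm (sort edges by weight, add if no cycle):

Sorted edges by weight:
  (1,3) w=1
  (2,3) w=1
  (1,2) w=5
  (3,4) w=6
  (2,4) w=7

Add edge (1,3) w=1 -- no cycle. Running total: 1
Add edge (2,3) w=1 -- no cycle. Running total: 2
Skip edge (1,2) w=5 -- would create cycle
Add edge (3,4) w=6 -- no cycle. Running total: 8

MST edges: (1,3,w=1), (2,3,w=1), (3,4,w=6)
Total MST weight: 1 + 1 + 6 = 8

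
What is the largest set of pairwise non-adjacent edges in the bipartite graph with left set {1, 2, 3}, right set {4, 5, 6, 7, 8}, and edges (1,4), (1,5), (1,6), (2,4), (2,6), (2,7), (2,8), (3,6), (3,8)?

Step 1: List the neighbors of each left vertex:
  1: 4, 5, 6
  2: 4, 6, 7, 8
  3: 6, 8

Step 2: Greedily match left vertices, then look for augmenting paths:
  Match 1 -- 4
  Match 2 -- 6
  Match 3 -- 8
  No augmenting path remains.

Step 3: Verify this is maximum:
  Matching size 3 = min(|L|, |R|) = min(3, 5), which is an upper bound, so this matching is maximum.

Maximum matching: {(1,4), (2,6), (3,8)}
Size: 3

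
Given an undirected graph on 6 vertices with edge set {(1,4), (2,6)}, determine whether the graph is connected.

Step 1: Build adjacency list from edges:
  1: 4
  2: 6
  3: (none)
  4: 1
  5: (none)
  6: 2

Step 2: Run BFS/DFS from vertex 1:
  Visited: {1, 4}
  Reached 2 of 6 vertices

Step 3: Only 2 of 6 vertices reached. Graph is disconnected.
Connected components: {1, 4}, {2, 6}, {3}, {5}
Answer: No, the graph is not connected (4 components).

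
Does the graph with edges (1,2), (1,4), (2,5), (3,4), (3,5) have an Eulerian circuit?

Step 1: Find the degree of each vertex:
  deg(1) = 2
  deg(2) = 2
  deg(3) = 2
  deg(4) = 2
  deg(5) = 2

Step 2: Count vertices with odd degree:
  All vertices have even degree (0 odd-degree vertices)

Step 3: Apply Euler's theorem:
  - Eulerian circuit exists iff graph is connected and all vertices have even degree
  - Eulerian path exists iff graph is connected and has 0 or 2 odd-degree vertices

Graph is connected with 0 odd-degree vertices.
Both Eulerian circuit and Eulerian path exist.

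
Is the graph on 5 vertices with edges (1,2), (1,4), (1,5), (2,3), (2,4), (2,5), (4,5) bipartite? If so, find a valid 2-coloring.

Step 1: Attempt 2-coloring using BFS:
  Start at vertex 1, assign color 0
  Color vertex 2 with color 1 (neighbor of 1)
  Color vertex 4 with color 1 (neighbor of 1)
  Color vertex 5 with color 1 (neighbor of 1)
  Color vertex 3 with color 0 (neighbor of 2)

Step 2: Conflict found! Vertices 2 and 4 are adjacent but have the same color.
This means the graph contains an odd cycle.

The graph is NOT bipartite.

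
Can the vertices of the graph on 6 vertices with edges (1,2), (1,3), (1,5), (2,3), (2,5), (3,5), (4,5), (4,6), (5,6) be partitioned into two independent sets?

Step 1: Attempt 2-coloring using BFS:
  Start at vertex 1, assign color 0
  Color vertex 2 with color 1 (neighbor of 1)
  Color vertex 3 with color 1 (neighbor of 1)
  Color vertex 5 with color 1 (neighbor of 1)

Step 2: Conflict found! Vertices 2 and 3 are adjacent but have the same color.
This means the graph contains an odd cycle.

The graph is NOT bipartite.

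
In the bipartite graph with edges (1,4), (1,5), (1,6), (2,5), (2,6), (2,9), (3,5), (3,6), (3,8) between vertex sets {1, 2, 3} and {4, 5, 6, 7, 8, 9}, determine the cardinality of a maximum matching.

Step 1: List the neighbors of each left vertex:
  1: 4, 5, 6
  2: 5, 6, 9
  3: 5, 6, 8

Step 2: Greedily match left vertices, then look for augmenting paths:
  Match 1 -- 4
  Match 2 -- 5
  Match 3 -- 6
  No augmenting path remains.

Step 3: Verify this is maximum:
  Matching size 3 = min(|L|, |R|) = min(3, 6), which is an upper bound, so this matching is maximum.

Maximum matching: {(1,4), (2,5), (3,6)}
Size: 3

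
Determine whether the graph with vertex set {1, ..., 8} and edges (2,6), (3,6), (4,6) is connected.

Step 1: Build adjacency list from edges:
  1: (none)
  2: 6
  3: 6
  4: 6
  5: (none)
  6: 2, 3, 4
  7: (none)
  8: (none)

Step 2: Run BFS/DFS from vertex 1:
  Visited: {1}
  Reached 1 of 8 vertices

Step 3: Only 1 of 8 vertices reached. Graph is disconnected.
Connected components: {1}, {2, 3, 4, 6}, {5}, {7}, {8}
Answer: No, the graph is not connected (5 components).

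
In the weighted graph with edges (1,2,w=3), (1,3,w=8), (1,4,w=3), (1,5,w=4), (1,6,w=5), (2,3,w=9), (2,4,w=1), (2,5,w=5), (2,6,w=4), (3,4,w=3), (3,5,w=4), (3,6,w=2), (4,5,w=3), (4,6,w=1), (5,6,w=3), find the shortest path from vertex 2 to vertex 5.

Step 1: Build adjacency list with weights:
  1: 2(w=3), 3(w=8), 4(w=3), 5(w=4), 6(w=5)
  2: 1(w=3), 3(w=9), 4(w=1), 5(w=5), 6(w=4)
  3: 1(w=8), 2(w=9), 4(w=3), 5(w=4), 6(w=2)
  4: 1(w=3), 2(w=1), 3(w=3), 5(w=3), 6(w=1)
  5: 1(w=4), 2(w=5), 3(w=4), 4(w=3), 6(w=3)
  6: 1(w=5), 2(w=4), 3(w=2), 4(w=1), 5(w=3)

Step 2: Apply Dijkstra's algorithm from vertex 2:
  Visit vertex 2 (distance=0)
    Update dist[1] = 3
    Update dist[3] = 9
    Update dist[4] = 1
    Update dist[5] = 5
    Update dist[6] = 4
  Visit vertex 4 (distance=1)
    Update dist[3] = 4
    Update dist[5] = 4
    Update dist[6] = 2
  Visit vertex 6 (distance=2)
  Visit vertex 1 (distance=3)
  Visit vertex 3 (distance=4)
  Visit vertex 5 (distance=4)

Step 3: Shortest path: 2 -> 4 -> 5
Total weight: 1 + 3 = 4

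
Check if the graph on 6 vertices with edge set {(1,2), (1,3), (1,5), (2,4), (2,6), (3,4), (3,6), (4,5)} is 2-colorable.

Step 1: Attempt 2-coloring using BFS:
  Start at vertex 1, assign color 0
  Color vertex 2 with color 1 (neighbor of 1)
  Color vertex 3 with color 1 (neighbor of 1)
  Color vertex 5 with color 1 (neighbor of 1)
  Color vertex 4 with color 0 (neighbor of 2)
  Color vertex 6 with color 0 (neighbor of 2)

Step 2: 2-coloring succeeded. No conflicts found.
  Set A (color 0): {1, 4, 6}
  Set B (color 1): {2, 3, 5}

The graph is bipartite with partition {1, 4, 6}, {2, 3, 5}.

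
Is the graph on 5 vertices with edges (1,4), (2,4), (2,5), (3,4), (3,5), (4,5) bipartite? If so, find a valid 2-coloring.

Step 1: Attempt 2-coloring using BFS:
  Start at vertex 1, assign color 0
  Color vertex 4 with color 1 (neighbor of 1)
  Color vertex 2 with color 0 (neighbor of 4)
  Color vertex 3 with color 0 (neighbor of 4)
  Color vertex 5 with color 0 (neighbor of 4)

Step 2: Conflict found! Vertices 2 and 5 are adjacent but have the same color.
This means the graph contains an odd cycle.

The graph is NOT bipartite.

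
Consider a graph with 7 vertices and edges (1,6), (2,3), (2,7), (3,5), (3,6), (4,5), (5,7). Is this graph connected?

Step 1: Build adjacency list from edges:
  1: 6
  2: 3, 7
  3: 2, 5, 6
  4: 5
  5: 3, 4, 7
  6: 1, 3
  7: 2, 5

Step 2: Run BFS/DFS from vertex 1:
  Visited: {1, 6, 3, 2, 5, 7, 4}
  Reached 7 of 7 vertices

Step 3: All 7 vertices reached from vertex 1, so the graph is connected.
Answer: Yes, the graph is connected.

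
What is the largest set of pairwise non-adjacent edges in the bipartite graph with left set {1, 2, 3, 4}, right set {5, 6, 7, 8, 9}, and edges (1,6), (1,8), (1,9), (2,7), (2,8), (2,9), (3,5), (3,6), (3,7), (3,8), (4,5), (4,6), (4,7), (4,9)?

Step 1: List the neighbors of each left vertex:
  1: 6, 8, 9
  2: 7, 8, 9
  3: 5, 6, 7, 8
  4: 5, 6, 7, 9

Step 2: Greedily match left vertices, then look for augmenting paths:
  Match 1 -- 6
  Match 2 -- 7
  Match 3 -- 5
  Match 4 -- 9
  No augmenting path remains.

Step 3: Verify this is maximum:
  Matching size 4 = min(|L|, |R|) = min(4, 5), which is an upper bound, so this matching is maximum.

Maximum matching: {(1,6), (2,7), (3,5), (4,9)}
Size: 4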